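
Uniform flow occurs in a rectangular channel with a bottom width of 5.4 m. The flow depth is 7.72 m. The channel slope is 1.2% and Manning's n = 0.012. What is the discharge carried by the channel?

Q = 604 m³/s

Flow area A = b·y = 5.4 × 7.72 = 41.69 m². Wetted perimeter P = b + 2y = 5.4 + 2×7.72 = 20.84 m.
Hydraulic radius R = A/P = 41.69/20.84 = 2 m.
Manning's equation: Q = (1/n) A R^(2/3) S^(1/2) = (1/0.012) × 41.69 × 2^(2/3) × 0.012^(1/2) = 604 m³/s.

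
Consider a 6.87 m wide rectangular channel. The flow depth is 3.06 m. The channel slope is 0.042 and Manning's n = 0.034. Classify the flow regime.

supercritical

Flow area A = b·y = 6.87 × 3.06 = 21.02 m². Wetted perimeter P = b + 2y = 6.87 + 2×3.06 = 12.99 m.
Hydraulic radius R = A/P = 21.02/12.99 = 1.618 m.
V = (1/n) R^(2/3) √S = (1/0.034) × 1.618^(2/3) × √0.042 = 8.309 m/s. Hydraulic depth D_h = A/T = 21.02/6.87 = 3.06 m.
Froude number Fr = V/√(g·D_h) = 8.309/√(9.81×3.06) = 1.52, which is greater than 1, so the flow is supercritical.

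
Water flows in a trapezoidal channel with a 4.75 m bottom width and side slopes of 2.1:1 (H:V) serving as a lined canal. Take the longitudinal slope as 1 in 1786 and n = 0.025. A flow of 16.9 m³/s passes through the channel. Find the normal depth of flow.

Manning's equation rearranged: A R^(2/3) = nQ / (1·√S) = 0.025 × 16.9 / (√0.0005599) = 17.86.
Trying y = 1.45 m: A R^(2/3) = 11.18 — low.
Trying y = 2.36 m: A R^(2/3) = 29.43 — high.
Trying y = 1.84 m: A R^(2/3) = 17.81 — ≈ 17.86.

y_n = 1.84 m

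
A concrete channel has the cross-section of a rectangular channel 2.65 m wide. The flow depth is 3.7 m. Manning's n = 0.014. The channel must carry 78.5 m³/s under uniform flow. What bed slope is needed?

S = 0.013

Flow area A = b·y = 2.65 × 3.7 = 9.805 m². Wetted perimeter P = b + 2y = 2.65 + 2×3.7 = 10.05 m.
Hydraulic radius R = A/P = 9.805/10.05 = 0.9756 m.
From Manning's equation, S = [nQ / (1 A R^(2/3))]² = [0.014 × 78.5 / (1 × 9.805 × 0.9756^(2/3))]² = 0.013.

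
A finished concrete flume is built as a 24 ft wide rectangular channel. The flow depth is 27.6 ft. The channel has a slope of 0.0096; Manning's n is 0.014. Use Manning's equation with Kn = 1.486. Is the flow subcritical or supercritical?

Flow area A = b·y = 24 × 27.6 = 662.4 ft². Wetted perimeter P = b + 2y = 24 + 2×27.6 = 79.2 ft.
Hydraulic radius R = A/P = 662.4/79.2 = 8.364 ft.
V = (1.486/n) R^(2/3) √S = (1.486/0.014) × 8.364^(2/3) × √0.0096 = 42.85 ft/s. Hydraulic depth D_h = A/T = 662.4/24 = 27.6 ft.
Froude number Fr = V/√(g·D_h) = 42.85/√(32.2×27.6) = 1.44, which is greater than 1, so the flow is supercritical.

supercritical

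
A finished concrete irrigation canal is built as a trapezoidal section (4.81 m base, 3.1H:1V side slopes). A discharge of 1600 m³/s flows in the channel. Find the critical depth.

y_c = 8.12 m

At critical depth, Q² T / (g A³) = 1, i.e. A³/T = Q²/g = 1600²/9.81 = 261000.
At y = 5.69 m: A³/T = 51990 — short.
At y = 9.46 m: A³/T = 530600 — over.
At y = 8.12 m: A³/T = 261600 — close enough.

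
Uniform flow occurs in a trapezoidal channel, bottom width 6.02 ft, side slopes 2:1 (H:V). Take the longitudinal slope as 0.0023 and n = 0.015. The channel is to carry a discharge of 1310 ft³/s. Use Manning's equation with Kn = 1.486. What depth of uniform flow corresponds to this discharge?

y_n = 6.39 ft

Manning's equation rearranged: A R^(2/3) = nQ / (1.486·√S) = 0.015 × 1310 / (1.486 × √0.0023) = 275.7.
At y = 8.12 ft: A R^(2/3) = 475.7 — high.
At y = 5.54 ft: A R^(2/3) = 200.4 — low.
At y = 6.39 ft: A R^(2/3) = 275.5 — close enough.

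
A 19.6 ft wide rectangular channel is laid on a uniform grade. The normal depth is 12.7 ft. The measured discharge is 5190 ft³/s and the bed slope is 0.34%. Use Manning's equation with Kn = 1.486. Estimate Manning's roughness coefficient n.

Flow area A = b·y = 19.6 × 12.7 = 248.9 ft². Wetted perimeter P = b + 2y = 19.6 + 2×12.7 = 45 ft.
Hydraulic radius R = A/P = 248.9/45 = 5.532 ft.
Rearranging Manning's equation: n = (1.486/Q) A R^(2/3) S^(1/2) = (1.486/5190) × 248.9 × 5.532^(2/3) × √0.0034 = 0.013.

n = 0.013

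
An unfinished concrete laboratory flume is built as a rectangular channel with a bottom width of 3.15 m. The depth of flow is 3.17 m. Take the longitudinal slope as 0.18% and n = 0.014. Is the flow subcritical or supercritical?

Flow area A = b·y = 3.15 × 3.17 = 9.986 m². Wetted perimeter P = b + 2y = 3.15 + 2×3.17 = 9.49 m.
Hydraulic radius R = A/P = 9.986/9.49 = 1.052 m.
V = (1/n) R^(2/3) √S = (1/0.014) × 1.052^(2/3) × √0.0018 = 3.135 m/s. Hydraulic depth D_h = A/T = 9.986/3.15 = 3.17 m.
Froude number Fr = V/√(g·D_h) = 3.135/√(9.81×3.17) = 0.562, which is less than 1, so the flow is subcritical.

subcritical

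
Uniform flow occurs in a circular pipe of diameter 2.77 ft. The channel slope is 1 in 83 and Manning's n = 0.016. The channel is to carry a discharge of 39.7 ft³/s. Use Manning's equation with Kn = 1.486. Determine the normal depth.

y_n = 1.92 ft

Manning's equation rearranged: A R^(2/3) = nQ / (1.486·√S) = 0.016 × 39.7 / (1.486 × √0.01205) = 3.894.
Trying y = 2.31 ft: A R^(2/3) = 4.788 — high.
Trying y = 1.3 ft: A R^(2/3) = 2.115 — low.
Trying y = 1.92 ft: A R^(2/3) = 3.898 — matches.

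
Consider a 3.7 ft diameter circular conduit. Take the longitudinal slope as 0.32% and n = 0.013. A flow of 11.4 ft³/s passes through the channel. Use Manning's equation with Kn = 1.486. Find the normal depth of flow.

Manning's equation rearranged: A R^(2/3) = nQ / (1.486·√S) = 0.013 × 11.4 / (1.486 × √0.0032) = 1.763.
Try y = 1.29 ft: A R^(2/3) = 2.664 — over.
Try y = 0.861 ft: A R^(2/3) = 1.212 — short.
Try y = 1.04 ft: A R^(2/3) = 1.761 — matches.

y_n = 1.04 ft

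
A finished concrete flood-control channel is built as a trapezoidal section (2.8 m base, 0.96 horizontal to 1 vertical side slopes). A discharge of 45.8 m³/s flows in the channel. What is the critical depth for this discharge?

At critical depth, Q² T / (g A³) = 1, i.e. A³/T = Q²/g = 45.8²/9.81 = 213.8.
Trying y = 2.51 m: A³/T = 293.4 — over.
Trying y = 1.95 m: A³/T = 115.5 — short.
Trying y = 2.31 m: A³/T = 215.2 — matches.

y_c = 2.31 m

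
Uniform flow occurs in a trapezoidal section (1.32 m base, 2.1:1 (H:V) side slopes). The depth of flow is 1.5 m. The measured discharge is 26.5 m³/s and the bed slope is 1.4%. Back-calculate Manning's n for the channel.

n = 0.026

With bottom width b = 1.32 m and side slope z = 2.1: A = (b + zy)y = (1.32 + 2.1×1.5)×1.5 = 6.705 m²; P = b + 2y√(1+z²) = 1.32 + 2×1.5×2.326 = 8.298 m.
Hydraulic radius R = A/P = 6.705/8.298 = 0.808 m.
Rearranging Manning's equation: n = (1/Q) A R^(2/3) S^(1/2) = (1/26.5) × 6.705 × 0.808^(2/3) × √0.014 = 0.026.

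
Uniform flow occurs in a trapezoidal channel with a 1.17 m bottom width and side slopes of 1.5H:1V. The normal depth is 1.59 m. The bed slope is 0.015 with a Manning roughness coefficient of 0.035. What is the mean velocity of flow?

V = 3.06 m/s

With bottom width b = 1.17 m and side slope z = 1.5: A = (b + zy)y = (1.17 + 1.5×1.59)×1.59 = 5.652 m²; P = b + 2y√(1+z²) = 1.17 + 2×1.59×1.803 = 6.903 m.
Hydraulic radius R = A/P = 5.652/6.903 = 0.8189 m.
From Manning's equation, V = (1/n) R^(2/3) S^(1/2) = (1/0.035) × 0.8189^(2/3) × 0.015^(1/2) = 3.06 m/s.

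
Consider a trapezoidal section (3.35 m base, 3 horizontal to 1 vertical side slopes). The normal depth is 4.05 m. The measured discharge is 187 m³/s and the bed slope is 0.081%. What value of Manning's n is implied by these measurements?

n = 0.016

With bottom width b = 3.35 m and side slope z = 3: A = (b + zy)y = (3.35 + 3×4.05)×4.05 = 62.77 m²; P = b + 2y√(1+z²) = 3.35 + 2×4.05×3.162 = 28.96 m.
Hydraulic radius R = A/P = 62.77/28.96 = 2.167 m.
Rearranging Manning's equation: n = (1/Q) A R^(2/3) S^(1/2) = (1/187) × 62.77 × 2.167^(2/3) × √0.00081 = 0.016.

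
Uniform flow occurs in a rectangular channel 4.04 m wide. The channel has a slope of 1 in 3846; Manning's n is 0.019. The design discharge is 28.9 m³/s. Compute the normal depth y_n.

y_n = 6.34 m

Manning's equation rearranged: A R^(2/3) = nQ / (1·√S) = 0.019 × 28.9 / (√0.00026) = 34.05.
Try y = 7.23 m: A R^(2/3) = 39.61 — over.
Try y = 4.45 m: A R^(2/3) = 22.38 — short.
Try y = 6.34 m: A R^(2/3) = 34.04 — matches.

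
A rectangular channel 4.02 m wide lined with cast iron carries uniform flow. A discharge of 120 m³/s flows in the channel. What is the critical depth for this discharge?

y_c = 4.5 m

For a rectangular channel, critical depth y_c = (q²/g)^(1/3) where q = Q/b = 120/4.02 = 29.85 m²/s.
So y_c = (29.85²/9.81)^(1/3) = 4.5 m.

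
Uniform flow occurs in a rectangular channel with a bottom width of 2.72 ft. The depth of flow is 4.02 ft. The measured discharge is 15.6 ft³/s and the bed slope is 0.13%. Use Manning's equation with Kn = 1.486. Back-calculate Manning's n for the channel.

n = 0.038

Flow area A = b·y = 2.72 × 4.02 = 10.93 ft². Wetted perimeter P = b + 2y = 2.72 + 2×4.02 = 10.76 ft.
Hydraulic radius R = A/P = 10.93/10.76 = 1.016 ft.
Rearranging Manning's equation: n = (1.486/Q) A R^(2/3) S^(1/2) = (1.486/15.6) × 10.93 × 1.016^(2/3) × √0.0013 = 0.038.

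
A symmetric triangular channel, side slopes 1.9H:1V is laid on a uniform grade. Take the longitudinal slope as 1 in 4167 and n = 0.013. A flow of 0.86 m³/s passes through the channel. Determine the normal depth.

Manning's equation rearranged: A R^(2/3) = nQ / (1·√S) = 0.013 × 0.86 / (√0.00024) = 0.7217.
Trying y = 0.968 m: A R^(2/3) = 1.012 — over.
Trying y = 0.713 m: A R^(2/3) = 0.4476 — short.
Trying y = 0.853 m: A R^(2/3) = 0.722 — ≈ 0.7217.

y_n = 0.853 m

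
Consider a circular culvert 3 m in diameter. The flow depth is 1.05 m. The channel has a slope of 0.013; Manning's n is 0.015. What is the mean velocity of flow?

V = 5.29 m/s

For a circular section of diameter D = 3 m at depth y = 1.05 m, the central angle is θ = 2 arccos(1 − 2y/D) = 2.532 rad. Then A = (D²/8)(θ − sin θ) = 2.205 m² and P = Dθ/2 = 3.798 m.
Hydraulic radius R = A/P = 2.205/3.798 = 0.5805 m.
From Manning's equation, V = (1/n) R^(2/3) S^(1/2) = (1/0.015) × 0.5805^(2/3) × 0.013^(1/2) = 5.29 m/s.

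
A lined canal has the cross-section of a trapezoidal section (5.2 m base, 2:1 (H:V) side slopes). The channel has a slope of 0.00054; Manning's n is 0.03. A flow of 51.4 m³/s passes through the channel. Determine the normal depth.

y_n = 3.44 m

Manning's equation rearranged: A R^(2/3) = nQ / (1·√S) = 0.03 × 51.4 / (√0.00054) = 66.36.
Try y = 3.83 m: A R^(2/3) = 83.46 — high.
Try y = 2.43 m: A R^(2/3) = 32.34 — low.
Try y = 3.44 m: A R^(2/3) = 66.38 — close enough.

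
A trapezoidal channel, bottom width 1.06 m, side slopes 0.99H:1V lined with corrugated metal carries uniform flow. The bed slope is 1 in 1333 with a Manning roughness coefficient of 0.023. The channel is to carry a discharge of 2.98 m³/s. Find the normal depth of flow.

y_n = 1.36 m

Manning's equation rearranged: A R^(2/3) = nQ / (1·√S) = 0.023 × 2.98 / (√0.0007502) = 2.502.
Trying y = 0.978 m: A R^(2/3) = 1.283 — too small.
Trying y = 1.36 m: A R^(2/3) = 2.505 — ≈ 2.502.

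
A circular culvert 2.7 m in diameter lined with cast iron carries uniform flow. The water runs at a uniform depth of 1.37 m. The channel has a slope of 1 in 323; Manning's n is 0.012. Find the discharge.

For a circular section of diameter D = 2.7 m at depth y = 1.37 m, the central angle is θ = 2 arccos(1 − 2y/D) = 3.171 rad. Then A = (D²/8)(θ − sin θ) = 2.917 m² and P = Dθ/2 = 4.281 m.
Hydraulic radius R = A/P = 2.917/4.281 = 0.6813 m.
Manning's equation: Q = (1/n) A R^(2/3) S^(1/2) = (1/0.012) × 2.917 × 0.6813^(2/3) × 0.003096^(1/2) = 10.5 m³/s.

Q = 10.5 m³/s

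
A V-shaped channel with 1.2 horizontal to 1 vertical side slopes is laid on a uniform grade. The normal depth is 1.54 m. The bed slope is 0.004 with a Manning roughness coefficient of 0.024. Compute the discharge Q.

For a triangular section with side slope z = 1.2: A = zy² = 1.2×1.54² = 2.846 m²; P = 2y√(1+z²) = 2×1.54×1.562 = 4.811 m.
Hydraulic radius R = A/P = 2.846/4.811 = 0.5915 m.
Manning's equation: Q = (1/n) A R^(2/3) S^(1/2) = (1/0.024) × 2.846 × 0.5915^(2/3) × 0.004^(1/2) = 5.28 m³/s.

Q = 5.28 m³/s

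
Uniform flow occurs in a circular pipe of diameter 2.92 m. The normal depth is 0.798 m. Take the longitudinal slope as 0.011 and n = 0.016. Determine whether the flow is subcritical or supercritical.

supercritical

For a circular section of diameter D = 2.92 m at depth y = 0.798 m, the central angle is θ = 2 arccos(1 − 2y/D) = 2.2 rad. Then A = (D²/8)(θ − sin θ) = 1.484 m² and P = Dθ/2 = 3.213 m.
Hydraulic radius R = A/P = 1.484/3.213 = 0.4618 m.
V = (1/n) R^(2/3) √S = (1/0.016) × 0.4618^(2/3) × √0.011 = 3.917 m/s. Hydraulic depth D_h = A/T = 1.484/2.603 = 0.5701 m.
Froude number Fr = V/√(g·D_h) = 3.917/√(9.81×0.5701) = 1.66, which is greater than 1, so the flow is supercritical.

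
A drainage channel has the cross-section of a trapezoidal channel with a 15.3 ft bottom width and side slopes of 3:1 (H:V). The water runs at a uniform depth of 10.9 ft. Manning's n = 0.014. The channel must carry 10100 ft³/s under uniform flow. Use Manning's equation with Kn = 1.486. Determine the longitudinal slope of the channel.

With bottom width b = 15.3 ft and side slope z = 3: A = (b + zy)y = (15.3 + 3×10.9)×10.9 = 523.2 ft²; P = b + 2y√(1+z²) = 15.3 + 2×10.9×3.162 = 84.24 ft.
Hydraulic radius R = A/P = 523.2/84.24 = 6.211 ft.
From Manning's equation, S = [nQ / (1.486 A R^(2/3))]² = [0.014 × 10100 / (1.486 × 523.2 × 6.211^(2/3))]² = 0.0029.

S = 0.0029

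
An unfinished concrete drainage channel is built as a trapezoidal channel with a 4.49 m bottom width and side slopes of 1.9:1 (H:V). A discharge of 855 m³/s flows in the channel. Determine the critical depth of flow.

y_c = 7.3 m

At critical depth, Q² T / (g A³) = 1, i.e. A³/T = Q²/g = 855²/9.81 = 74520.
Try y = 5.33 m: A³/T = 19110 — short.
Try y = 7.96 m: A³/T = 109600 — over.
Try y = 7.3 m: A³/T = 74700 — close enough.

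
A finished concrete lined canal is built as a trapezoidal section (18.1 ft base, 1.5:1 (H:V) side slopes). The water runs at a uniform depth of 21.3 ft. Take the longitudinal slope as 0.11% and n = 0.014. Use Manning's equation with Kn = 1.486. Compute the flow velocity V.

V = 17.7 ft/s

With bottom width b = 18.1 ft and side slope z = 1.5: A = (b + zy)y = (18.1 + 1.5×21.3)×21.3 = 1066 ft²; P = b + 2y√(1+z²) = 18.1 + 2×21.3×1.803 = 94.9 ft.
Hydraulic radius R = A/P = 1066/94.9 = 11.23 ft.
From Manning's equation, V = (1.486/n) R^(2/3) S^(1/2) = (1.486/0.014) × 11.23^(2/3) × 0.0011^(1/2) = 17.7 ft/s.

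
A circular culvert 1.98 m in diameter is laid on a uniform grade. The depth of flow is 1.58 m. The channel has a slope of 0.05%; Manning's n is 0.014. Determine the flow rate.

For a circular section of diameter D = 1.98 m at depth y = 1.58 m, the central angle is θ = 2 arccos(1 − 2y/D) = 4.419 rad. Then A = (D²/8)(θ − sin θ) = 2.634 m² and P = Dθ/2 = 4.374 m.
Hydraulic radius R = A/P = 2.634/4.374 = 0.6022 m.
Manning's equation: Q = (1/n) A R^(2/3) S^(1/2) = (1/0.014) × 2.634 × 0.6022^(2/3) × 0.0005^(1/2) = 3 m³/s.

Q = 3 m³/s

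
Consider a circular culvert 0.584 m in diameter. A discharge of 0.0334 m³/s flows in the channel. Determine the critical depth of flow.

At critical depth, Q² T / (g A³) = 1, i.e. A³/T = Q²/g = 0.0334²/9.81 = 0.0001137.
At y = 0.133 m: A³/T = 0.0001974 — over.
At y = 0.094 m: A³/T = 0.00005062 — short.
At y = 0.116 m: A³/T = 0.0001156 — ≈ 0.0001137.

y_c = 0.116 m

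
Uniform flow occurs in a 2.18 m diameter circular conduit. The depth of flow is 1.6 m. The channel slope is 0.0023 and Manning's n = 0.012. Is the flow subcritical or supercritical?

subcritical

For a circular section of diameter D = 2.18 m at depth y = 1.6 m, the central angle is θ = 2 arccos(1 − 2y/D) = 4.115 rad. Then A = (D²/8)(θ − sin θ) = 2.936 m² and P = Dθ/2 = 4.486 m.
Hydraulic radius R = A/P = 2.936/4.486 = 0.6545 m.
V = (1/n) R^(2/3) √S = (1/0.012) × 0.6545^(2/3) × √0.0023 = 3.013 m/s. Hydraulic depth D_h = A/T = 2.936/1.927 = 1.524 m.
Froude number Fr = V/√(g·D_h) = 3.013/√(9.81×1.524) = 0.779, which is less than 1, so the flow is subcritical.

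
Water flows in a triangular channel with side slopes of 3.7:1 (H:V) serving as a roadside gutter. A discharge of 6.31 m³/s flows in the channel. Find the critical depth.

y_c = 0.901 m

At critical depth, Q² T / (g A³) = 1, i.e. A³/T = Q²/g = 6.31²/9.81 = 4.059.
Trying y = 1.11 m: A³/T = 11.53 — over.
Trying y = 0.901 m: A³/T = 4.064 — matches.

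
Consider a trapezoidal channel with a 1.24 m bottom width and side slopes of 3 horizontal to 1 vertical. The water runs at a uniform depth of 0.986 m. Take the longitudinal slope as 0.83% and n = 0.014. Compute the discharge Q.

With bottom width b = 1.24 m and side slope z = 3: A = (b + zy)y = (1.24 + 3×0.986)×0.986 = 4.139 m²; P = b + 2y√(1+z²) = 1.24 + 2×0.986×3.162 = 7.476 m.
Hydraulic radius R = A/P = 4.139/7.476 = 0.5537 m.
Manning's equation: Q = (1/n) A R^(2/3) S^(1/2) = (1/0.014) × 4.139 × 0.5537^(2/3) × 0.0083^(1/2) = 18.2 m³/s.

Q = 18.2 m³/s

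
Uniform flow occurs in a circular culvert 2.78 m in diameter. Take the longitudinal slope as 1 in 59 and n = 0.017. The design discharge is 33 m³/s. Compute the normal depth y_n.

Manning's equation rearranged: A R^(2/3) = nQ / (1·√S) = 0.017 × 33 / (√0.01695) = 4.309.
Try y = 1.76 m: A R^(2/3) = 3.468 — short.
Try y = 2.35 m: A R^(2/3) = 4.887 — over.
Try y = 2.07 m: A R^(2/3) = 4.306 — matches.

y_n = 2.07 m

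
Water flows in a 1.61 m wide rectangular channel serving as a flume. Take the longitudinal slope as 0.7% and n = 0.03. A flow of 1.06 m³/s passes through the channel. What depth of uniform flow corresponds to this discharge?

y_n = 0.512 m

Manning's equation rearranged: A R^(2/3) = nQ / (1·√S) = 0.03 × 1.06 / (√0.007) = 0.3801.
Trying y = 0.607 m: A R^(2/3) = 0.4817 — over.
Trying y = 0.369 m: A R^(2/3) = 0.2377 — short.
Trying y = 0.512 m: A R^(2/3) = 0.38 — close enough.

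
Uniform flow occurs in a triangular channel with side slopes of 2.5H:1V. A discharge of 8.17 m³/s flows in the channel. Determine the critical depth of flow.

At critical depth, Q² T / (g A³) = 1, i.e. A³/T = Q²/g = 8.17²/9.81 = 6.804.
Try y = 1.39 m: A³/T = 16.22 — over.
Try y = 1.03 m: A³/T = 3.623 — short.
Try y = 1.17 m: A³/T = 6.851 — close enough.

y_c = 1.17 m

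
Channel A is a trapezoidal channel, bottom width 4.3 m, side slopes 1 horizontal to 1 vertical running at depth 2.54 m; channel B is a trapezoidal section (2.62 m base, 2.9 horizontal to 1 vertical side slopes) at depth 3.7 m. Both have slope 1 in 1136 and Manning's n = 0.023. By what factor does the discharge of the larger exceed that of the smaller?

Channel A: With bottom width b = 4.3 m and side slope z = 1: A = (b + zy)y = (4.3 + 1×2.54)×2.54 = 17.37 m²; P = b + 2y√(1+z²) = 4.3 + 2×2.54×1.414 = 11.48 m. Hydraulic radius R = A/P = 17.37/11.48 = 1.513 m. Q_A = (1/0.023)·17.37·1.513^(2/3)·√0.0008803 = 29.53 m³/s.
Channel B: With bottom width b = 2.62 m and side slope z = 2.9: A = (b + zy)y = (2.62 + 2.9×3.7)×3.7 = 49.4 m²; P = b + 2y√(1+z²) = 2.62 + 2×3.7×3.068 = 25.32 m. Hydraulic radius R = A/P = 49.4/25.32 = 1.951 m. Q_B = (1/0.023)·49.4·1.951^(2/3)·√0.0008803 = 99.48 m³/s.
The larger discharge is 99.48 m³/s and the smaller is 29.53 m³/s; the ratio is 3.37.

3.37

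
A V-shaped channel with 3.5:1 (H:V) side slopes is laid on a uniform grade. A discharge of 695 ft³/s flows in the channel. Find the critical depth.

y_c = 4.76 ft

At critical depth, Q² T / (g A³) = 1, i.e. A³/T = Q²/g = 695²/32.2 = 15000.
Try y = 5.76 ft: A³/T = 38830 — too large.
Try y = 3.97 ft: A³/T = 6040 — too small.
Try y = 4.76 ft: A³/T = 14970 — close enough.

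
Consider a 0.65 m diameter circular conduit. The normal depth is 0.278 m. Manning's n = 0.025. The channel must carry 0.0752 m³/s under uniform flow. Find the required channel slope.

For a circular section of diameter D = 0.65 m at depth y = 0.278 m, the central angle is θ = 2 arccos(1 − 2y/D) = 2.851 rad. Then A = (D²/8)(θ − sin θ) = 0.1355 m² and P = Dθ/2 = 0.9267 m.
Hydraulic radius R = A/P = 0.1355/0.9267 = 0.1462 m.
From Manning's equation, S = [nQ / (1 A R^(2/3))]² = [0.025 × 0.0752 / (1 × 0.1355 × 0.1462^(2/3))]² = 0.0025.

S = 0.0025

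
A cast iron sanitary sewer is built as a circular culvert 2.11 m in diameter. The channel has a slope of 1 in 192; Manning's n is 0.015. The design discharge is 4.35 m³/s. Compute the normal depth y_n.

Manning's equation rearranged: A R^(2/3) = nQ / (1·√S) = 0.015 × 4.35 / (√0.005208) = 0.9041.
Trying y = 1.18 m: A R^(2/3) = 1.373 — over.
Trying y = 0.824 m: A R^(2/3) = 0.7362 — short.
Trying y = 0.923 m: A R^(2/3) = 0.9043 — matches.

y_n = 0.923 m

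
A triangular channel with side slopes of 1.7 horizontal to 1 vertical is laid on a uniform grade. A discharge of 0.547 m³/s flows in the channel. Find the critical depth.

y_c = 0.462 m

At critical depth, Q² T / (g A³) = 1, i.e. A³/T = Q²/g = 0.547²/9.81 = 0.0305.
Trying y = 0.559 m: A³/T = 0.07887 — over.
Trying y = 0.321 m: A³/T = 0.004925 — short.
Trying y = 0.462 m: A³/T = 0.03041 — matches.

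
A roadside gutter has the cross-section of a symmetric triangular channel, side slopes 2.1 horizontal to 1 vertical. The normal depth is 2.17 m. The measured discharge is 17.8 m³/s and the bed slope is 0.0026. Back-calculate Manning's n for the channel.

For a triangular section with side slope z = 2.1: A = zy² = 2.1×2.17² = 9.889 m²; P = 2y√(1+z²) = 2×2.17×2.326 = 10.09 m.
Hydraulic radius R = A/P = 9.889/10.09 = 0.9796 m.
Rearranging Manning's equation: n = (1/Q) A R^(2/3) S^(1/2) = (1/17.8) × 9.889 × 0.9796^(2/3) × √0.0026 = 0.0279.

n = 0.0279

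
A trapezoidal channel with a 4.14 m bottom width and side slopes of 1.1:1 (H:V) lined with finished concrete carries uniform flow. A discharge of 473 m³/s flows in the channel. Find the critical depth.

y_c = 6.6 m

At critical depth, Q² T / (g A³) = 1, i.e. A³/T = Q²/g = 473²/9.81 = 22810.
Trying y = 4.85 m: A³/T = 6553 — short.
Trying y = 8.36 m: A³/T = 61500 — over.
Trying y = 6.6 m: A³/T = 22830 — close enough.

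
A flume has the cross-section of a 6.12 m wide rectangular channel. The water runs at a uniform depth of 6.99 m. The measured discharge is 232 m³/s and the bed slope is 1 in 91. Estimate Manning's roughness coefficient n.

Flow area A = b·y = 6.12 × 6.99 = 42.78 m². Wetted perimeter P = b + 2y = 6.12 + 2×6.99 = 20.1 m.
Hydraulic radius R = A/P = 42.78/20.1 = 2.128 m.
Rearranging Manning's equation: n = (1/Q) A R^(2/3) S^(1/2) = (1/232) × 42.78 × 2.128^(2/3) × √0.01099 = 0.032.

n = 0.032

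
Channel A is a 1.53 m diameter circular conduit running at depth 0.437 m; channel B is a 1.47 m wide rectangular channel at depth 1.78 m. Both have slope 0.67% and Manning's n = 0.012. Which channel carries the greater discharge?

Channel A: For a circular section of diameter D = 1.53 m at depth y = 0.437 m, the central angle is θ = 2 arccos(1 − 2y/D) = 2.255 rad. Then A = (D²/8)(θ − sin θ) = 0.4333 m² and P = Dθ/2 = 1.725 m. Hydraulic radius R = A/P = 0.4333/1.725 = 0.2511 m. Q_A = (1/0.012)·0.4333·0.2511^(2/3)·√0.0067 = 1.176 m³/s.
Channel B: Flow area A = b·y = 1.47 × 1.78 = 2.617 m². Wetted perimeter P = b + 2y = 1.47 + 2×1.78 = 5.03 m. Hydraulic radius R = A/P = 2.617/5.03 = 0.5202 m. Q_B = (1/0.012)·2.617·0.5202^(2/3)·√0.0067 = 11.54 m³/s.
Q_A = 1.176 m³/s vs Q_B = 11.54 m³/s, so channel B carries more.

channel B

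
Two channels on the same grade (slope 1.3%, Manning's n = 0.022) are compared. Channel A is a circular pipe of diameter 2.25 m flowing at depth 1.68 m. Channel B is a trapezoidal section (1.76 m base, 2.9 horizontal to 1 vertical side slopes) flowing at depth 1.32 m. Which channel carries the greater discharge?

channel B

Channel A: For a circular section of diameter D = 2.25 m at depth y = 1.68 m, the central angle is θ = 2 arccos(1 − 2y/D) = 4.173 rad. Then A = (D²/8)(θ − sin θ) = 3.184 m² and P = Dθ/2 = 4.695 m. Hydraulic radius R = A/P = 3.184/4.695 = 0.6782 m. Q_A = (1/0.022)·3.184·0.6782^(2/3)·√0.013 = 12.74 m³/s.
Channel B: With bottom width b = 1.76 m and side slope z = 2.9: A = (b + zy)y = (1.76 + 2.9×1.32)×1.32 = 7.376 m²; P = b + 2y√(1+z²) = 1.76 + 2×1.32×3.068 = 9.858 m. Hydraulic radius R = A/P = 7.376/9.858 = 0.7482 m. Q_B = (1/0.022)·7.376·0.7482^(2/3)·√0.013 = 31.51 m³/s.
Q_A = 12.74 m³/s vs Q_B = 31.51 m³/s, so channel B carries more.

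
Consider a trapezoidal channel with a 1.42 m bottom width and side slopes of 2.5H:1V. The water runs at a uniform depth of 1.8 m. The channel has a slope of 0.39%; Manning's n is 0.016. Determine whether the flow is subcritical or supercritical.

supercritical

With bottom width b = 1.42 m and side slope z = 2.5: A = (b + zy)y = (1.42 + 2.5×1.8)×1.8 = 10.66 m²; P = b + 2y√(1+z²) = 1.42 + 2×1.8×2.693 = 11.11 m.
Hydraulic radius R = A/P = 10.66/11.11 = 0.9589 m.
V = (1/n) R^(2/3) √S = (1/0.016) × 0.9589^(2/3) × √0.0039 = 3.795 m/s. Hydraulic depth D_h = A/T = 10.66/10.42 = 1.023 m.
Froude number Fr = V/√(g·D_h) = 3.795/√(9.81×1.023) = 1.2, which is greater than 1, so the flow is supercritical.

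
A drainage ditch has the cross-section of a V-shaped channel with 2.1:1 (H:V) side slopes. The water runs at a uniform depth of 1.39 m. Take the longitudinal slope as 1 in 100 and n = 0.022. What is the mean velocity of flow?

V = 3.33 m/s

For a triangular section with side slope z = 2.1: A = zy² = 2.1×1.39² = 4.057 m²; P = 2y√(1+z²) = 2×1.39×2.326 = 6.466 m.
Hydraulic radius R = A/P = 4.057/6.466 = 0.6275 m.
From Manning's equation, V = (1/n) R^(2/3) S^(1/2) = (1/0.022) × 0.6275^(2/3) × 0.01^(1/2) = 3.33 m/s.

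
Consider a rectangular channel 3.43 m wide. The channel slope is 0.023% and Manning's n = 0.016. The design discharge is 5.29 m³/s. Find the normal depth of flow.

y_n = 1.78 m

Manning's equation rearranged: A R^(2/3) = nQ / (1·√S) = 0.016 × 5.29 / (√0.00023) = 5.581.
Trying y = 2.16 m: A R^(2/3) = 7.19 — high.
Trying y = 1.78 m: A R^(2/3) = 5.579 — ≈ 5.581.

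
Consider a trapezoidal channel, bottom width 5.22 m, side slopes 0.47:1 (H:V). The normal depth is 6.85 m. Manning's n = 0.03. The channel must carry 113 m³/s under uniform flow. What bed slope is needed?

With bottom width b = 5.22 m and side slope z = 0.47: A = (b + zy)y = (5.22 + 0.47×6.85)×6.85 = 57.81 m²; P = b + 2y√(1+z²) = 5.22 + 2×6.85×1.105 = 20.36 m.
Hydraulic radius R = A/P = 57.81/20.36 = 2.84 m.
From Manning's equation, S = [nQ / (1 A R^(2/3))]² = [0.03 × 113 / (1 × 57.81 × 2.84^(2/3))]² = 0.000855.

S = 0.000855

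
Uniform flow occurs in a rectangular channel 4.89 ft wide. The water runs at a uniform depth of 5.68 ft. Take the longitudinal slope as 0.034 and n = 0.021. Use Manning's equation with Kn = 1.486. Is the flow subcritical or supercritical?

supercritical

Flow area A = b·y = 4.89 × 5.68 = 27.78 ft². Wetted perimeter P = b + 2y = 4.89 + 2×5.68 = 16.25 ft.
Hydraulic radius R = A/P = 27.78/16.25 = 1.709 ft.
V = (1.486/n) R^(2/3) √S = (1.486/0.021) × 1.709^(2/3) × √0.034 = 18.65 ft/s. Hydraulic depth D_h = A/T = 27.78/4.89 = 5.68 ft.
Froude number Fr = V/√(g·D_h) = 18.65/√(32.2×5.68) = 1.38, which is greater than 1, so the flow is supercritical.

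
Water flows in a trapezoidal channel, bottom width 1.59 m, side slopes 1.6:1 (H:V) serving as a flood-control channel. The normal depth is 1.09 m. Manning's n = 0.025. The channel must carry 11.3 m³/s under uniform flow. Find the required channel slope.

With bottom width b = 1.59 m and side slope z = 1.6: A = (b + zy)y = (1.59 + 1.6×1.09)×1.09 = 3.634 m²; P = b + 2y√(1+z²) = 1.59 + 2×1.09×1.887 = 5.703 m.
Hydraulic radius R = A/P = 3.634/5.703 = 0.6372 m.
From Manning's equation, S = [nQ / (1 A R^(2/3))]² = [0.025 × 11.3 / (1 × 3.634 × 0.6372^(2/3))]² = 0.011.

S = 0.011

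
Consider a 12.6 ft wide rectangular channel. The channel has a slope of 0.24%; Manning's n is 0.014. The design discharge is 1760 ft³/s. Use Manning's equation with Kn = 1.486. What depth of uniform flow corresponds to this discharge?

Manning's equation rearranged: A R^(2/3) = nQ / (1.486·√S) = 0.014 × 1760 / (1.486 × √0.0024) = 338.5.
Trying y = 12.9 ft: A R^(2/3) = 425.3 — too large.
Trying y = 7.98 ft: A R^(2/3) = 232.7 — too small.
Trying y = 10.7 ft: A R^(2/3) = 337.8 — matches.

y_n = 10.7 ft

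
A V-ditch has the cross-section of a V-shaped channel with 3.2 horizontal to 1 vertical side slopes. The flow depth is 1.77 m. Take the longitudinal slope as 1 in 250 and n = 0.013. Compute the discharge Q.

Q = 43.6 m³/s

For a triangular section with side slope z = 3.2: A = zy² = 3.2×1.77² = 10.03 m²; P = 2y√(1+z²) = 2×1.77×3.353 = 11.87 m.
Hydraulic radius R = A/P = 10.03/11.87 = 0.8447 m.
Manning's equation: Q = (1/n) A R^(2/3) S^(1/2) = (1/0.013) × 10.03 × 0.8447^(2/3) × 0.004^(1/2) = 43.6 m³/s.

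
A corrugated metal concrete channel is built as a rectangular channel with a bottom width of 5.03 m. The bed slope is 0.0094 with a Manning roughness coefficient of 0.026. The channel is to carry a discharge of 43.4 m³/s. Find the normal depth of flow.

y_n = 2.11 m

Manning's equation rearranged: A R^(2/3) = nQ / (1·√S) = 0.026 × 43.4 / (√0.0094) = 11.64.
At y = 2.52 m: A R^(2/3) = 14.78 — over.
At y = 1.66 m: A R^(2/3) = 8.35 — short.
At y = 2.11 m: A R^(2/3) = 11.63 — close enough.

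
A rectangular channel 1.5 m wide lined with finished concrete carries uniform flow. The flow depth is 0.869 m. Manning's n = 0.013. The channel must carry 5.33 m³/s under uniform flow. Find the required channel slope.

S = 0.00951

Flow area A = b·y = 1.5 × 0.869 = 1.304 m². Wetted perimeter P = b + 2y = 1.5 + 2×0.869 = 3.238 m.
Hydraulic radius R = A/P = 1.304/3.238 = 0.4026 m.
From Manning's equation, S = [nQ / (1 A R^(2/3))]² = [0.013 × 5.33 / (1 × 1.304 × 0.4026^(2/3))]² = 0.00951.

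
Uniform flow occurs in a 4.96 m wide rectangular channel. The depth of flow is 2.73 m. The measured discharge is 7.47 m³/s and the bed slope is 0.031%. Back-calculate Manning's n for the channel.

n = 0.038

Flow area A = b·y = 4.96 × 2.73 = 13.54 m². Wetted perimeter P = b + 2y = 4.96 + 2×2.73 = 10.42 m.
Hydraulic radius R = A/P = 13.54/10.42 = 1.3 m.
Rearranging Manning's equation: n = (1/Q) A R^(2/3) S^(1/2) = (1/7.47) × 13.54 × 1.3^(2/3) × √0.00031 = 0.038.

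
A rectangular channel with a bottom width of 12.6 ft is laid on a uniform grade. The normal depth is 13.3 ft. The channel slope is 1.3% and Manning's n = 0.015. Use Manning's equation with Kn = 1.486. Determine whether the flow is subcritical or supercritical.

Flow area A = b·y = 12.6 × 13.3 = 167.6 ft². Wetted perimeter P = b + 2y = 12.6 + 2×13.3 = 39.2 ft.
Hydraulic radius R = A/P = 167.6/39.2 = 4.275 ft.
V = (1.486/n) R^(2/3) √S = (1.486/0.015) × 4.275^(2/3) × √0.013 = 29.75 ft/s. Hydraulic depth D_h = A/T = 167.6/12.6 = 13.3 ft.
Froude number Fr = V/√(g·D_h) = 29.75/√(32.2×13.3) = 1.44, which is greater than 1, so the flow is supercritical.

supercritical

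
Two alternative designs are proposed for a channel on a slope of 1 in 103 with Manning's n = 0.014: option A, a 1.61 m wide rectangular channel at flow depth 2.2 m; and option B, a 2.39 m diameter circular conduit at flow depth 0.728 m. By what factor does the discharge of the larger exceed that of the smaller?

3.88

Channel A: Flow area A = b·y = 1.61 × 2.2 = 3.542 m². Wetted perimeter P = b + 2y = 1.61 + 2×2.2 = 6.01 m. Hydraulic radius R = A/P = 3.542/6.01 = 0.5894 m. Q_A = (1/0.014)·3.542·0.5894^(2/3)·√0.009709 = 17.52 m³/s.
Channel B: For a circular section of diameter D = 2.39 m at depth y = 0.728 m, the central angle is θ = 2 arccos(1 − 2y/D) = 2.339 rad. Then A = (D²/8)(θ − sin θ) = 1.156 m² and P = Dθ/2 = 2.795 m. Hydraulic radius R = A/P = 1.156/2.795 = 0.4137 m. Q_B = (1/0.014)·1.156·0.4137^(2/3)·√0.009709 = 4.518 m³/s.
The larger discharge is 17.52 m³/s and the smaller is 4.518 m³/s; the ratio is 3.88.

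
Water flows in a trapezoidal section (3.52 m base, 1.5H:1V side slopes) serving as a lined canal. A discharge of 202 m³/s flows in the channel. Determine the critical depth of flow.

y_c = 4.15 m

At critical depth, Q² T / (g A³) = 1, i.e. A³/T = Q²/g = 202²/9.81 = 4159.
Trying y = 5.26 m: A³/T = 11200 — high.
Trying y = 3.2 m: A³/T = 1438 — low.
Trying y = 4.15 m: A³/T = 4142 — ≈ 4159.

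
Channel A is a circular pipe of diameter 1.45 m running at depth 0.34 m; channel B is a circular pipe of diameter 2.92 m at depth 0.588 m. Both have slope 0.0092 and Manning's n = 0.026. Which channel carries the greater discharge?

Channel A: For a circular section of diameter D = 1.45 m at depth y = 0.34 m, the central angle is θ = 2 arccos(1 − 2y/D) = 2.022 rad. Then A = (D²/8)(θ − sin θ) = 0.2949 m² and P = Dθ/2 = 1.466 m. Hydraulic radius R = A/P = 0.2949/1.466 = 0.2012 m. Q_A = (1/0.026)·0.2949·0.2012^(2/3)·√0.0092 = 0.3735 m³/s.
Channel B: For a circular section of diameter D = 2.92 m at depth y = 0.588 m, the central angle is θ = 2 arccos(1 − 2y/D) = 1.861 rad. Then A = (D²/8)(θ − sin θ) = 0.9628 m² and P = Dθ/2 = 2.718 m. Hydraulic radius R = A/P = 0.9628/2.718 = 0.3543 m. Q_B = (1/0.026)·0.9628·0.3543^(2/3)·√0.0092 = 1.778 m³/s.
Q_A = 0.3735 m³/s vs Q_B = 1.778 m³/s, so channel B carries more.

channel B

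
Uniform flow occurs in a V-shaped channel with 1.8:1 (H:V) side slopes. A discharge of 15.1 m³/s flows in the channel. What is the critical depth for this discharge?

At critical depth, Q² T / (g A³) = 1, i.e. A³/T = Q²/g = 15.1²/9.81 = 23.24.
At y = 1.2 m: A³/T = 4.031 — too small.
At y = 1.7 m: A³/T = 23 — matches.

y_c = 1.7 m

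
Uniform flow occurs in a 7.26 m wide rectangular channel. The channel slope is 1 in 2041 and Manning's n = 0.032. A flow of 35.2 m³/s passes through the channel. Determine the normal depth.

y_n = 4.42 m

Manning's equation rearranged: A R^(2/3) = nQ / (1·√S) = 0.032 × 35.2 / (√0.00049) = 50.89.
Try y = 5.5 m: A R^(2/3) = 67.27 — over.
Try y = 3.25 m: A R^(2/3) = 33.8 — short.
Try y = 4.42 m: A R^(2/3) = 50.82 — ≈ 50.89.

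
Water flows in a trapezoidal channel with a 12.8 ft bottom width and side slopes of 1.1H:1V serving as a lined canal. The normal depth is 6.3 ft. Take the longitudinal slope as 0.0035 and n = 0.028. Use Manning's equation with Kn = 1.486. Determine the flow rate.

Q = 974 ft³/s

With bottom width b = 12.8 ft and side slope z = 1.1: A = (b + zy)y = (12.8 + 1.1×6.3)×6.3 = 124.3 ft²; P = b + 2y√(1+z²) = 12.8 + 2×6.3×1.487 = 31.53 ft.
Hydraulic radius R = A/P = 124.3/31.53 = 3.942 ft.
Manning's equation: Q = (1.486/n) A R^(2/3) S^(1/2) = (1.486/0.028) × 124.3 × 3.942^(2/3) × 0.0035^(1/2) = 974 ft³/s.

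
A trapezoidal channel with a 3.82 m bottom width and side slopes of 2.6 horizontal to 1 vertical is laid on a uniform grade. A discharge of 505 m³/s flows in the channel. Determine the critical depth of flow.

y_c = 5.31 m

At critical depth, Q² T / (g A³) = 1, i.e. A³/T = Q²/g = 505²/9.81 = 26000.
Try y = 3.83 m: A³/T = 6191 — too small.
Try y = 6.78 m: A³/T = 78690 — too large.
Try y = 5.31 m: A³/T = 26080 — matches.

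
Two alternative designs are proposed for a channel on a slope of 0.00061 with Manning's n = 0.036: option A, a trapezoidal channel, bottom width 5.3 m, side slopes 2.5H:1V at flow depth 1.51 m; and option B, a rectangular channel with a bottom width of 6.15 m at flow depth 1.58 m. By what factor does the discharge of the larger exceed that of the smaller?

1.39

Channel A: With bottom width b = 5.3 m and side slope z = 2.5: A = (b + zy)y = (5.3 + 2.5×1.51)×1.51 = 13.7 m²; P = b + 2y√(1+z²) = 5.3 + 2×1.51×2.693 = 13.43 m. Hydraulic radius R = A/P = 13.7/13.43 = 1.02 m. Q_A = (1/0.036)·13.7·1.02^(2/3)·√0.00061 = 9.528 m³/s.
Channel B: Flow area A = b·y = 6.15 × 1.58 = 9.717 m². Wetted perimeter P = b + 2y = 6.15 + 2×1.58 = 9.31 m. Hydraulic radius R = A/P = 9.717/9.31 = 1.044 m. Q_B = (1/0.036)·9.717·1.044^(2/3)·√0.00061 = 6.859 m³/s.
The larger discharge is 9.528 m³/s and the smaller is 6.859 m³/s; the ratio is 1.39.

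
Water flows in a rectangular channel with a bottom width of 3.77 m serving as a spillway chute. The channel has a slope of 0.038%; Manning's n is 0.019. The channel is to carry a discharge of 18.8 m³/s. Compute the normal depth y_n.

Manning's equation rearranged: A R^(2/3) = nQ / (1·√S) = 0.019 × 18.8 / (√0.00038) = 18.32.
Trying y = 4.51 m: A R^(2/3) = 20.56 — over.
Trying y = 4.1 m: A R^(2/3) = 18.33 — ≈ 18.32.

y_n = 4.1 m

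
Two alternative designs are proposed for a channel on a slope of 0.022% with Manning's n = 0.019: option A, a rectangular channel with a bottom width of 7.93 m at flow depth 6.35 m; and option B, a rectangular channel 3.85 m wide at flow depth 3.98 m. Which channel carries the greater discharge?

channel A

Channel A: Flow area A = b·y = 7.93 × 6.35 = 50.36 m². Wetted perimeter P = b + 2y = 7.93 + 2×6.35 = 20.63 m. Hydraulic radius R = A/P = 50.36/20.63 = 2.441 m. Q_A = (1/0.019)·50.36·2.441^(2/3)·√0.00022 = 71.26 m³/s.
Channel B: Flow area A = b·y = 3.85 × 3.98 = 15.32 m². Wetted perimeter P = b + 2y = 3.85 + 2×3.98 = 11.81 m. Hydraulic radius R = A/P = 15.32/11.81 = 1.297 m. Q_B = (1/0.019)·15.32·1.297^(2/3)·√0.00022 = 14.23 m³/s.
Q_A = 71.26 m³/s vs Q_B = 14.23 m³/s, so channel A carries more.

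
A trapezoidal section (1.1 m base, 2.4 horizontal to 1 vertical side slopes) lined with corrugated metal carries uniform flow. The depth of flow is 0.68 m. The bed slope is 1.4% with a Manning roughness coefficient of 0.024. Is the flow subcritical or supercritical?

With bottom width b = 1.1 m and side slope z = 2.4: A = (b + zy)y = (1.1 + 2.4×0.68)×0.68 = 1.858 m²; P = b + 2y√(1+z²) = 1.1 + 2×0.68×2.6 = 4.636 m.
Hydraulic radius R = A/P = 1.858/4.636 = 0.4007 m.
V = (1/n) R^(2/3) √S = (1/0.024) × 0.4007^(2/3) × √0.014 = 2.68 m/s. Hydraulic depth D_h = A/T = 1.858/4.364 = 0.4257 m.
Froude number Fr = V/√(g·D_h) = 2.68/√(9.81×0.4257) = 1.31, which is greater than 1, so the flow is supercritical.

supercritical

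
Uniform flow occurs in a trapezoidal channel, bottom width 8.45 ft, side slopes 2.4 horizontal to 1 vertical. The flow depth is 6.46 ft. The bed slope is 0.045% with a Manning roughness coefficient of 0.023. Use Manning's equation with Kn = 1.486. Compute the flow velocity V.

V = 3.27 ft/s

With bottom width b = 8.45 ft and side slope z = 2.4: A = (b + zy)y = (8.45 + 2.4×6.46)×6.46 = 154.7 ft²; P = b + 2y√(1+z²) = 8.45 + 2×6.46×2.6 = 42.04 ft.
Hydraulic radius R = A/P = 154.7/42.04 = 3.681 ft.
From Manning's equation, V = (1.486/n) R^(2/3) S^(1/2) = (1.486/0.023) × 3.681^(2/3) × 0.00045^(1/2) = 3.27 ft/s.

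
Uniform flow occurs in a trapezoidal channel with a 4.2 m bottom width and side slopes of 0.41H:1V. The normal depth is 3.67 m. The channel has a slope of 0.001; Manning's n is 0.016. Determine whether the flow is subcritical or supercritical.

With bottom width b = 4.2 m and side slope z = 0.41: A = (b + zy)y = (4.2 + 0.41×3.67)×3.67 = 20.94 m²; P = b + 2y√(1+z²) = 4.2 + 2×3.67×1.081 = 12.13 m.
Hydraulic radius R = A/P = 20.94/12.13 = 1.726 m.
V = (1/n) R^(2/3) √S = (1/0.016) × 1.726^(2/3) × √0.001 = 2.843 m/s. Hydraulic depth D_h = A/T = 20.94/7.209 = 2.904 m.
Froude number Fr = V/√(g·D_h) = 2.843/√(9.81×2.904) = 0.533, which is less than 1, so the flow is subcritical.

subcritical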